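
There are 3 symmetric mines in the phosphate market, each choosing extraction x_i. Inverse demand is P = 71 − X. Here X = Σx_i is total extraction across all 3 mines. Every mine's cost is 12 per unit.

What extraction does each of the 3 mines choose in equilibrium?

14.75

A representative mine's profit is π_i = x_i(71 − X) − 12x_i, with X = x_i + Σ_{j≠i} x_j.
First-order condition: 59 − 2x_i − Σ_{j≠i} x_j = 0.
Imposing symmetry (x_j = x for all j) turns Σ_{j≠i} x_j into 2x, so 59 = 4x and x = 14.75.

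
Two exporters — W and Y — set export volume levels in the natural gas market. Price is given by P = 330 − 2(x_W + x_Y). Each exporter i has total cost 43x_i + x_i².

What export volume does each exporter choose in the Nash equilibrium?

Exporter W's profit: π = x_W(330 − 2(x_W + x_Y)) − 43x_W − x_W².
∂π/∂x_W = 287 − 6x_W − 2x_Y = 0, so x_W = 287/6 − (1/3)x_Y.
Setting x_W = x_Y in the reaction function: x_W = 287/6 − (1/3)x_W, so x_W = (287/6) / (4/3) = 35.875.

35.875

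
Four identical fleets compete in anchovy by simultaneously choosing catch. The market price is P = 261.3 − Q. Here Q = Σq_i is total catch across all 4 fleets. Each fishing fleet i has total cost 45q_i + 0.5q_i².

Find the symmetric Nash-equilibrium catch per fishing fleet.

36.05

A representative fishing fleet's profit is π_i = q_i(261.3 − Q) − 45q_i − 0.5q_i², with Q = q_i + Σ_{j≠i} q_j.
First-order condition: 216.3 − 3q_i − Σ_{j≠i} q_j = 0.
In a symmetric equilibrium every fishing fleet chooses the same q, so Σ_{j≠i} q_j = 3q. The condition becomes 216.3 − 6q = 0, giving q = 216.3/6 = 36.05.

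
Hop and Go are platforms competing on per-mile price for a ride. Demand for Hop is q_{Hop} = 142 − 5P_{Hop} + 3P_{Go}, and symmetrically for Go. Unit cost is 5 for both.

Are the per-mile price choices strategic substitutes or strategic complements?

Hop's profit: π = (P_{Hop} − 5)(142 − 5P_{Hop} + 3P_{Go}).
∂π/∂P_{Hop} = 167 − 10P_{Hop} + 3P_{Go} = 0 ⇒ P_{Hop} = 16.7 + 0.3P_{Go}.
The best-response slope dP_{Hop}/dP_{Go} = 0.3 > 0: the reaction function is upward-sloping, so the choices are strategic complements.

strategic complements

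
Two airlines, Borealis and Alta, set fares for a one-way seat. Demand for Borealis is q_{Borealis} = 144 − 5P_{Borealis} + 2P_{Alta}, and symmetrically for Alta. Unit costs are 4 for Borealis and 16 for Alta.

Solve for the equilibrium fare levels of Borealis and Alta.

Borealis's profit: π = (P_{Borealis} − 4)(144 − 5P_{Borealis} + 2P_{Alta}).
∂π/∂P_{Borealis} = 164 − 10P_{Borealis} + 2P_{Alta} = 0 ⇒ P_{Borealis} = 16.4 + 0.2P_{Alta}.
Similarly P_{Alta} = 22.4 + 0.2P_{Borealis}.
Substituting the second reaction function into the first: P_{Borealis} = 16.4 + 0.2(22.4 + 0.2P_{Borealis}), which gives 0.96P_{Borealis} = 20.88 ⇒ P_{Borealis} = 21.75.
Then P_{Alta} = 22.4 + 0.2·21.75 = 26.75.

21.75, 26.75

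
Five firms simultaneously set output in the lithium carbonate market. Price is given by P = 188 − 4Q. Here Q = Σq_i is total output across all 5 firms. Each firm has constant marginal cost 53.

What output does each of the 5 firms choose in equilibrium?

A representative firm's profit is π_i = q_i(188 − 4Q) − 53q_i, with Q = q_i + Σ_{j≠i} q_j.
First-order condition: 135 − 8q_i − 4Σ_{j≠i} q_j = 0.
With identical firms, set every q_j = q: then 135 − 8q − 16q = 0, i.e. q = 135/24 = 5.625.

5.625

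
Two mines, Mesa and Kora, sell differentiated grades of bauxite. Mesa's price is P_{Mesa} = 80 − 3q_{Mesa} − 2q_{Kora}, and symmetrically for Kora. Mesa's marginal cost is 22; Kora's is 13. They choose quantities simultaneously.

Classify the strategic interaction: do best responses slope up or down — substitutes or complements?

strategic substitutes

Mine Mesa's profit: π = q_{Mesa}(80 − 3q_{Mesa} − 2q_{Kora}) − 22q_{Mesa}.
∂π/∂q_{Mesa} = 58 − 6q_{Mesa} − 2q_{Kora} = 0 ⇒ q_{Mesa} = 29/3 − (1/3)q_{Kora}.
The best-response slope dq_{Mesa}/dq_{Kora} = −1/3 < 0: the reaction function is downward-sloping, so the choices are strategic substitutes.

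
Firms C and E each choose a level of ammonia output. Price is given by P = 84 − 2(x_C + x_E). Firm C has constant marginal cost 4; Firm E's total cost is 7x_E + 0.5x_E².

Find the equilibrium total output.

Firm C's profit: π = x_C(84 − 2(x_C + x_E)) − 4x_C.
∂π/∂x_C = 80 − 4x_C − 2x_E = 0, so x_C = 20 − 0.5x_E.
For E: ∂π/∂x_E = 77 − 5x_E − 2x_C = 0 ⇒ x_E = 15.4 − 0.4x_C.
Substituting the second reaction function into the first: x_C = 20 − 0.5(15.4 − 0.4x_C), which gives 0.8x_C = 12.3 ⇒ x_C = 15.375.
Then x_E = 15.4 − 0.4·15.375 = 9.25.
Total output: 15.375 + 9.25 = 24.625.

24.625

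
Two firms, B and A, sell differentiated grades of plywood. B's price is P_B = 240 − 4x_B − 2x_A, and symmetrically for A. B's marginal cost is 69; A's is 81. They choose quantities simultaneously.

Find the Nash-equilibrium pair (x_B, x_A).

17.5, 15.5

Firm B's profit: π = x_B(240 − 4x_B − 2x_A) − 69x_B.
∂π/∂x_B = 171 − 8x_B − 2x_A = 0 ⇒ x_B = 21.375 − 0.25x_A.
Similarly x_A = 19.875 − 0.25x_B.
Solving the two reaction functions simultaneously: (1 − (−0.25)(−0.25))x_B = 21.375 − 0.25·19.875, so 0.9375x_B = 525/32 and x_B = 17.5.
Then x_A = 19.875 − 0.25·17.5 = 15.5.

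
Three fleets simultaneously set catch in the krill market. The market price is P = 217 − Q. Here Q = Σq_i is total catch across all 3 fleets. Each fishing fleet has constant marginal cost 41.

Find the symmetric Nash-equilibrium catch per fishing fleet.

44

A representative fishing fleet's profit is π_i = q_i(217 − Q) − 41q_i, with Q = q_i + Σ_{j≠i} q_j.
First-order condition: 176 − 2q_i − Σ_{j≠i} q_j = 0.
Imposing symmetry (q_j = q for all j) turns Σ_{j≠i} q_j into 2q, so 176 = 4q and q = 44.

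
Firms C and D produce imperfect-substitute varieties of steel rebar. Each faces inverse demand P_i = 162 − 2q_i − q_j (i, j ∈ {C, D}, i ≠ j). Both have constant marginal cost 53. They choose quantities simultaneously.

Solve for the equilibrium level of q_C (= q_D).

Firm C's profit: π = q_C(162 − 2q_C − q_D) − 53q_C.
∂π/∂q_C = 109 − 4q_C − q_D = 0 ⇒ q_C = 27.25 − 0.25q_D.
The game is symmetric, so in equilibrium q_D = q_C: the reaction function gives 1.25q_C = 27.25, hence q_C = 21.8.

21.8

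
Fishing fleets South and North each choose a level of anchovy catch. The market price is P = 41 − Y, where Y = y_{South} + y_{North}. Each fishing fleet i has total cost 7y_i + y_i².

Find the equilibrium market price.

27.4

Fishing fleet South's profit: π = y_{South}(41 − (y_{South} + y_{North})) − 7y_{South} − y_{South}².
∂π/∂y_{South} = 34 − 4y_{South} − y_{North} = 0, so y_{South} = 8.5 − 0.25y_{North}.
By symmetry y_{North} = y_{South}; substituting into the reaction function, 1.25y_{South} = 8.5 and y_{South} = 6.8.
Equilibrium price: P = 41 − 13.6 = 27.4.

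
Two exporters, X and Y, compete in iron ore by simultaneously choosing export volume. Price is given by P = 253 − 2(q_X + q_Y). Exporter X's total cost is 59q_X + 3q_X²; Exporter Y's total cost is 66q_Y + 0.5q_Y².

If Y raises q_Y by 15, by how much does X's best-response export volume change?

Exporter X's profit: π = q_X(253 − 2(q_X + q_Y)) − 59q_X − 3q_X².
∂π/∂q_X = 194 − 10q_X − 2q_Y = 0, so q_X = 19.4 − 0.2q_Y.
The reaction-function slope is −0.2, so a 15-unit rise in q_Y moves q_X by −0.2 × 15 = −3. X's best response falls — the actions are strategic substitutes.

-3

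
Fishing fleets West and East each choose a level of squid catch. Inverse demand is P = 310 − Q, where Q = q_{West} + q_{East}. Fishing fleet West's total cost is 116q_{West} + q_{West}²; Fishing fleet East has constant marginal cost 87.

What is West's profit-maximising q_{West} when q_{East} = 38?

39

Fishing fleet West's profit: π = q_{West}(310 − (q_{West} + q_{East})) − 116q_{West} − q_{West}².
∂π/∂q_{West} = 194 − 4q_{West} − q_{East} = 0, so q_{West} = 48.5 − 0.25q_{East}.
At q_{East} = 38: q_{West} = 48.5 − 0.25·38 = 39.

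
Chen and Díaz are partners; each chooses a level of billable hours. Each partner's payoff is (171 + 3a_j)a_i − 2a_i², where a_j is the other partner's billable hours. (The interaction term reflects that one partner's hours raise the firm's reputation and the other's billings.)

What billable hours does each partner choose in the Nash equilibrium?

Chen's payoff is (171 + 3a_D)a_C − 2a_C².
∂π/∂a_C = 171 + 3a_D − 4a_C = 0, so a_C = 42.75 + 0.75a_D.
Setting a_C = a_D in the reaction function: a_C = 42.75 + 0.75a_C, so a_C = 42.75 / 0.25 = 171.

171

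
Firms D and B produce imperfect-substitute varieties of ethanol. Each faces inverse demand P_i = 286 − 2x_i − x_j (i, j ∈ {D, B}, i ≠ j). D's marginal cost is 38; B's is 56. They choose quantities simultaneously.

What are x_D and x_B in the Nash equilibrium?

50.8, 44.8

Firm D's profit: π = x_D(286 − 2x_D − x_B) − 38x_D.
∂π/∂x_D = 248 − 4x_D − x_B = 0 ⇒ x_D = 62 − 0.25x_B.
Similarly x_B = 57.5 − 0.25x_D.
Substituting the second reaction function into the first: x_D = 62 − 0.25(57.5 − 0.25x_D), which gives 0.9375x_D = 47.625 ⇒ x_D = 50.8.
Then x_B = 57.5 − 0.25·50.8 = 44.8.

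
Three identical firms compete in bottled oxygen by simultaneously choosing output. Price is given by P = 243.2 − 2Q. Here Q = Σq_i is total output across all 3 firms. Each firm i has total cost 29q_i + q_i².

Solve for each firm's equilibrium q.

21.42

A representative firm's profit is π_i = q_i(243.2 − 2Q) − 29q_i − q_i², with Q = q_i + Σ_{j≠i} q_j.
First-order condition: 214.2 − 6q_i − 2Σ_{j≠i} q_j = 0.
With identical firms, set every q_j = q: then 214.2 − 6q − 4q = 0, i.e. q = 214.2/10 = 21.42.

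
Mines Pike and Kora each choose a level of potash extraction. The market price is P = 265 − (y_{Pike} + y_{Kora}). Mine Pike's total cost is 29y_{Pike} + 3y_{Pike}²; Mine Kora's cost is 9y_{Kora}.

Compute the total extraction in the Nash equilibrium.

Mine Pike's profit: π = y_{Pike}(265 − (y_{Pike} + y_{Kora})) − 29y_{Pike} − 3y_{Pike}².
∂π/∂y_{Pike} = 236 − 8y_{Pike} − y_{Kora} = 0, so y_{Pike} = 29.5 − 0.125y_{Kora}.
For Kora: ∂π/∂y_{Kora} = 256 − 2y_{Kora} − y_{Pike} = 0 ⇒ y_{Kora} = 128 − 0.5y_{Pike}.
Plugging y_{Kora} into Pike's best response: y_{Pike} = 29.5 − 0.125(128 − 0.5y_{Pike}) ⇒ 0.9375y_{Pike} = 13.5, so y_{Pike} = 14.4.
Then y_{Kora} = 128 − 0.5·14.4 = 120.8.
Total extraction: 14.4 + 120.8 = 135.2.

135.2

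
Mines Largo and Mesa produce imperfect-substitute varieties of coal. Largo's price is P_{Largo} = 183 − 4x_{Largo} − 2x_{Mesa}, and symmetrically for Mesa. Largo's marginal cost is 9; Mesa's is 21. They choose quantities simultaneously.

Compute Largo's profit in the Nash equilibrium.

Mine Largo's profit: π = x_{Largo}(183 − 4x_{Largo} − 2x_{Mesa}) − 9x_{Largo}.
∂π/∂x_{Largo} = 174 − 8x_{Largo} − 2x_{Mesa} = 0 ⇒ x_{Largo} = 21.75 − 0.25x_{Mesa}.
Similarly x_{Mesa} = 20.25 − 0.25x_{Largo}.
Substituting the second reaction function into the first: x_{Largo} = 21.75 − 0.25(20.25 − 0.25x_{Largo}), which gives 0.9375x_{Largo} = 16.6875 ⇒ x_{Largo} = 17.8.
Then x_{Mesa} = 20.25 − 0.25·17.8 = 15.8.
P_{Largo} = 183 − 4·17.8 − 2·15.8 = 80.2.
Profit = (80.2 − 9)·17.8 = 1267.36.

1267.36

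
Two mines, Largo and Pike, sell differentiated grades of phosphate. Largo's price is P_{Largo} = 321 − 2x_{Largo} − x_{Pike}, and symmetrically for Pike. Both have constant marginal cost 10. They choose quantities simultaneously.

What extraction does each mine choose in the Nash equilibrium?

Mine Largo's profit: π = x_{Largo}(321 − 2x_{Largo} − x_{Pike}) − 10x_{Largo}.
∂π/∂x_{Largo} = 311 − 4x_{Largo} − x_{Pike} = 0 ⇒ x_{Largo} = 77.75 − 0.25x_{Pike}.
Setting x_{Largo} = x_{Pike} in the reaction function: x_{Largo} = 77.75 − 0.25x_{Largo}, so x_{Largo} = 77.75 / 1.25 = 62.2.

62.2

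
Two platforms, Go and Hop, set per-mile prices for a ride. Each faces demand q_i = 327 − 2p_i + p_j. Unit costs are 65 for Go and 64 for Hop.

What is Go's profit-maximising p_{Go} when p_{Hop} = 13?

117.5

Go's profit: π = (p_{Go} − 65)(327 − 2p_{Go} + p_{Hop}).
∂π/∂p_{Go} = 457 − 4p_{Go} + p_{Hop} = 0 ⇒ p_{Go} = 114.25 + 0.25p_{Hop}.
At p_{Hop} = 13: p_{Go} = 114.25 + 0.25·13 = 117.5.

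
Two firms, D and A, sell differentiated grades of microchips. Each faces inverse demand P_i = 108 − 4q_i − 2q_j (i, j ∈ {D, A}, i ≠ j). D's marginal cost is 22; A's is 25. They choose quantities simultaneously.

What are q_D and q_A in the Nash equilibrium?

8.7, 8.2

Firm D's profit: π = q_D(108 − 4q_D − 2q_A) − 22q_D.
∂π/∂q_D = 86 − 8q_D − 2q_A = 0 ⇒ q_D = 10.75 − 0.25q_A.
Similarly q_A = 10.375 − 0.25q_D.
Solving the two reaction functions simultaneously: (1 − (−0.25)(−0.25))q_D = 10.75 − 0.25·10.375, so 0.9375q_D = 261/32 and q_D = 8.7.
Then q_A = 10.375 − 0.25·8.7 = 8.2.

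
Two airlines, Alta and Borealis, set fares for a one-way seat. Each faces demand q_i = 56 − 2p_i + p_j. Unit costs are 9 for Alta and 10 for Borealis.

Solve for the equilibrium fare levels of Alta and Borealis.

24.8, 25.2

Alta's profit: π = (p_{Alta} − 9)(56 − 2p_{Alta} + p_{Borealis}).
∂π/∂p_{Alta} = 74 − 4p_{Alta} + p_{Borealis} = 0 ⇒ p_{Alta} = 18.5 + 0.25p_{Borealis}.
Similarly p_{Borealis} = 19 + 0.25p_{Alta}.
Substituting the second reaction function into the first: p_{Alta} = 18.5 + 0.25(19 + 0.25p_{Alta}), which gives 0.9375p_{Alta} = 23.25 ⇒ p_{Alta} = 24.8.
Then p_{Borealis} = 19 + 0.25·24.8 = 25.2.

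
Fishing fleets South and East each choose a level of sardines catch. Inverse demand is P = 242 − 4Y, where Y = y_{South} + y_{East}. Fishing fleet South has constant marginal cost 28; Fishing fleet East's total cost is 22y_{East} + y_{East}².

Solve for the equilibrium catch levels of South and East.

19.6875, 14.125

Fishing fleet South's profit: π = y_{South}(242 − 4(y_{South} + y_{East})) − 28y_{South}.
∂π/∂y_{South} = 214 − 8y_{South} − 4y_{East} = 0, so y_{South} = 26.75 − 0.5y_{East}.
For East: ∂π/∂y_{East} = 220 − 10y_{East} − 4y_{South} = 0 ⇒ y_{East} = 22 − 0.4y_{South}.
Plugging y_{East} into South's best response: y_{South} = 26.75 − 0.5(22 − 0.4y_{South}) ⇒ 0.8y_{South} = 15.75, so y_{South} = 19.6875.
Then y_{East} = 22 − 0.4·19.6875 = 14.125.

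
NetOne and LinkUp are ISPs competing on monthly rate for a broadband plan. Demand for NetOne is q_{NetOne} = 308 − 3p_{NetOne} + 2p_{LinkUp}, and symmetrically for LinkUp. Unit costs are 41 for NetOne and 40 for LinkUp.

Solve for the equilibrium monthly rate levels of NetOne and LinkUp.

107.5625, 107.1875

NetOne's profit: π = (p_{NetOne} − 41)(308 − 3p_{NetOne} + 2p_{LinkUp}).
∂π/∂p_{NetOne} = 431 − 6p_{NetOne} + 2p_{LinkUp} = 0 ⇒ p_{NetOne} = 431/6 + (1/3)p_{LinkUp}.
Similarly p_{LinkUp} = 214/3 + (1/3)p_{NetOne}.
Solving the two reaction functions simultaneously: (1 − (1/3)(1/3))p_{NetOne} = 431/6 + (1/3)·(214/3), so (8/9)p_{NetOne} = 1721/18 and p_{NetOne} = 107.5625.
Then p_{LinkUp} = 214/3 + (1/3)·107.5625 = 107.1875.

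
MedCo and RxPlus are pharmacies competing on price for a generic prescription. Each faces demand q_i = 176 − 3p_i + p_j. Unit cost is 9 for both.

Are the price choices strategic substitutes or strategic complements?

MedCo's profit: π = (p_{MedCo} − 9)(176 − 3p_{MedCo} + p_{RxPlus}).
∂π/∂p_{MedCo} = 203 − 6p_{MedCo} + p_{RxPlus} = 0 ⇒ p_{MedCo} = 203/6 + (1/6)p_{RxPlus}.
The best-response slope dp_{MedCo}/dp_{RxPlus} = 1/6 > 0: the reaction function is upward-sloping, so the choices are strategic complements.

strategic complements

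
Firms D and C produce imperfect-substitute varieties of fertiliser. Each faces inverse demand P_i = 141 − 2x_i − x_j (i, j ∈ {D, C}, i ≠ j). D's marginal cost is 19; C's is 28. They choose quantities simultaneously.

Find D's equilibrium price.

Firm D's profit: π = x_D(141 − 2x_D − x_C) − 19x_D.
∂π/∂x_D = 122 − 4x_D − x_C = 0 ⇒ x_D = 30.5 − 0.25x_C.
Similarly x_C = 28.25 − 0.25x_D.
Substituting the second reaction function into the first: x_D = 30.5 − 0.25(28.25 − 0.25x_D), which gives 0.9375x_D = 23.4375 ⇒ x_D = 25.
Then x_C = 28.25 − 0.25·25 = 22.
P_D = 141 − 2·25 − 22 = 69.

69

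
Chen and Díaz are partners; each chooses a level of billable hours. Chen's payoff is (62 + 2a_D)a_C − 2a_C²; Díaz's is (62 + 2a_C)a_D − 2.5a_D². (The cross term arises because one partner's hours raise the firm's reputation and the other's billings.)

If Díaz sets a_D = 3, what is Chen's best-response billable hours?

17

Expanding Chen's payoff: 62a_C + 2a_Da_C − 2a_C².
∂π/∂a_C = 62 + 2a_D − 4a_C = 0, so a_C = 15.5 + 0.5a_D.
At a_D = 3: a_C = 15.5 + 0.5·3 = 17.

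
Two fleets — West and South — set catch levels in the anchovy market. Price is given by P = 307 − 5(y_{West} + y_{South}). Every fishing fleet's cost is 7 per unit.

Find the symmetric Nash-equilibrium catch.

20

Fishing fleet West's profit: π = y_{West}(307 − 5(y_{West} + y_{South})) − 7y_{West}.
∂π/∂y_{West} = 300 − 10y_{West} − 5y_{South} = 0, so y_{West} = 30 − 0.5y_{South}.
By symmetry y_{South} = y_{West}; substituting into the reaction function, 1.5y_{West} = 30 and y_{West} = 20.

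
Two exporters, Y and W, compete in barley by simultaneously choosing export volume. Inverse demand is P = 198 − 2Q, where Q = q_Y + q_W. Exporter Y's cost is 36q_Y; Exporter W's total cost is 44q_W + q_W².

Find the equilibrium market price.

102.4

Exporter Y's profit: π = q_Y(198 − 2(q_Y + q_W)) − 36q_Y.
∂π/∂q_Y = 162 − 4q_Y − 2q_W = 0, so q_Y = 40.5 − 0.5q_W.
For W: ∂π/∂q_W = 154 − 6q_W − 2q_Y = 0 ⇒ q_W = 77/3 − (1/3)q_Y.
Plugging q_W into Y's best response: q_Y = 40.5 − 0.5(77/3 − (1/3)q_Y) ⇒ (5/6)q_Y = 83/3, so q_Y = 33.2.
Then q_W = 77/3 − (1/3)·33.2 = 14.6.
Equilibrium price: P = 198 − 2·47.8 = 102.4.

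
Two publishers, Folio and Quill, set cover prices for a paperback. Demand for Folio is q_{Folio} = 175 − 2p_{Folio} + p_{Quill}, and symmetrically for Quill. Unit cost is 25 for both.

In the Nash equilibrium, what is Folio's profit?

Folio's profit: π = (p_{Folio} − 25)(175 − 2p_{Folio} + p_{Quill}).
∂π/∂p_{Folio} = 225 − 4p_{Folio} + p_{Quill} = 0 ⇒ p_{Folio} = 56.25 + 0.25p_{Quill}.
Setting p_{Folio} = p_{Quill} in the reaction function: p_{Folio} = 56.25 + 0.25p_{Folio}, so p_{Folio} = 56.25 / 0.75 = 75.
q_{Folio} = 175 − 2·75 + 75 = 100.
Profit = (75 − 25)·100 = 5000.

5000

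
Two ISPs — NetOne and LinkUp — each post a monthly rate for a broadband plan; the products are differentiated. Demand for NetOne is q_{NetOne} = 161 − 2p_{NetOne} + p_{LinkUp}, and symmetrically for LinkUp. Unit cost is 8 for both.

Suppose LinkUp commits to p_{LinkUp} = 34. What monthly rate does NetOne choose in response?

52.75

NetOne's profit: π = (p_{NetOne} − 8)(161 − 2p_{NetOne} + p_{LinkUp}).
∂π/∂p_{NetOne} = 177 − 4p_{NetOne} + p_{LinkUp} = 0 ⇒ p_{NetOne} = 44.25 + 0.25p_{LinkUp}.
At p_{LinkUp} = 34: p_{NetOne} = 44.25 + 0.25·34 = 52.75.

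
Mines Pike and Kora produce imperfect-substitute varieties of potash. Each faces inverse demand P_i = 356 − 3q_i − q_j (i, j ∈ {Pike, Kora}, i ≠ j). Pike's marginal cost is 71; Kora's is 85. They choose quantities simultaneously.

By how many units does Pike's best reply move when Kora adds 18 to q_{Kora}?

Mine Pike's profit: π = q_{Pike}(356 − 3q_{Pike} − q_{Kora}) − 71q_{Pike}.
∂π/∂q_{Pike} = 285 − 6q_{Pike} − q_{Kora} = 0 ⇒ q_{Pike} = 47.5 − (1/6)q_{Kora}.
The reaction-function slope is −1/6, so an 18-unit rise in q_{Kora} moves q_{Pike} by −1/6 × 18 = −3. Pike's best response falls — the actions are strategic substitutes.

-3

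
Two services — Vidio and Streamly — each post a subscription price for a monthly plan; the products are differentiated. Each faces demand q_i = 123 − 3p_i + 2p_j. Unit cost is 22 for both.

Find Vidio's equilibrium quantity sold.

75.75

Vidio's profit: π = (p_{Vidio} − 22)(123 − 3p_{Vidio} + 2p_{Streamly}).
∂π/∂p_{Vidio} = 189 − 6p_{Vidio} + 2p_{Streamly} = 0 ⇒ p_{Vidio} = 31.5 + (1/3)p_{Streamly}.
By symmetry p_{Streamly} = p_{Vidio}; substituting into the reaction function, (2/3)p_{Vidio} = 31.5 and p_{Vidio} = 47.25.
q_{Vidio} = 123 − 3·47.25 + 2·47.25 = 75.75.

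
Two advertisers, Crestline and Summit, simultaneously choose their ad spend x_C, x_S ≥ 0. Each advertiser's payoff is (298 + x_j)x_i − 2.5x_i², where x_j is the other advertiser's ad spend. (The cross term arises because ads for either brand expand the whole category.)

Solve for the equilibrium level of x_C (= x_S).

74.5

Crestline's payoff is (298 + x_S)x_C − 2.5x_C².
∂π/∂x_C = 298 + x_S − 5x_C = 0, so x_C = 59.6 + 0.2x_S.
Setting x_C = x_S in the reaction function: x_C = 59.6 + 0.2x_C, so x_C = 59.6 / 0.8 = 74.5.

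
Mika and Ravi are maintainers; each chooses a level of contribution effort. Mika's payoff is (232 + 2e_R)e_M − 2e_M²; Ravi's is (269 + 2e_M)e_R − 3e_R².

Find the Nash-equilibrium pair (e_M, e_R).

Expanding Mika's payoff: 232e_M + 2e_Re_M − 2e_M².
∂π/∂e_M = 232 + 2e_R − 4e_M = 0, so e_M = 58 + 0.5e_R.
Likewise for Ravi: e_R = 269/6 + (1/3)e_M.
Plugging e_R into Mika's best response: e_M = 58 + 0.5(269/6 + (1/3)e_M) ⇒ (5/6)e_M = 965/12, so e_M = 96.5.
Then e_R = 269/6 + (1/3)·96.5 = 77.

96.5, 77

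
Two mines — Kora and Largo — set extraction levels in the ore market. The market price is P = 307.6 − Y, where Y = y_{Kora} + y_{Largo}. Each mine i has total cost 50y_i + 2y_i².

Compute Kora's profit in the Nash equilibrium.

4062.72

Mine Kora's profit: π = y_{Kora}(307.6 − (y_{Kora} + y_{Largo})) − 50y_{Kora} − 2y_{Kora}².
∂π/∂y_{Kora} = 257.6 − 6y_{Kora} − y_{Largo} = 0, so y_{Kora} = 644/15 − (1/6)y_{Largo}.
The game is symmetric, so in equilibrium y_{Largo} = y_{Kora}: the reaction function gives (7/6)y_{Kora} = 644/15, hence y_{Kora} = 36.8.
Price P = 307.6 − 73.6 = 234.
Kora's profit: (234 − 50)·36.8 − 2(36.8)² = 4062.72.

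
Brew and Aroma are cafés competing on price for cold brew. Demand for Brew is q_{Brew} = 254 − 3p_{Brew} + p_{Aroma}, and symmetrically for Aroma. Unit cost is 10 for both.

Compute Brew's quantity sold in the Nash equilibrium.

140.4

Brew's profit: π = (p_{Brew} − 10)(254 − 3p_{Brew} + p_{Aroma}).
∂π/∂p_{Brew} = 284 − 6p_{Brew} + p_{Aroma} = 0 ⇒ p_{Brew} = 142/3 + (1/6)p_{Aroma}.
Setting p_{Brew} = p_{Aroma} in the reaction function: p_{Brew} = 142/3 + (1/6)p_{Brew}, so p_{Brew} = (142/3) / (5/6) = 56.8.
q_{Brew} = 254 − 3·56.8 + 56.8 = 140.4.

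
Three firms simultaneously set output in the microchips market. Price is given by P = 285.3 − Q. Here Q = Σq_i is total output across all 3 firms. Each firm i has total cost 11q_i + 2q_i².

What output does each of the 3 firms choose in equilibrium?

A representative firm's profit is π_i = q_i(285.3 − Q) − 11q_i − 2q_i², with Q = q_i + Σ_{j≠i} q_j.
First-order condition: 274.3 − 6q_i − Σ_{j≠i} q_j = 0.
Imposing symmetry (q_j = q for all j) turns Σ_{j≠i} q_j into 2q, so 274.3 = 8q and q = 34.2875.

34.2875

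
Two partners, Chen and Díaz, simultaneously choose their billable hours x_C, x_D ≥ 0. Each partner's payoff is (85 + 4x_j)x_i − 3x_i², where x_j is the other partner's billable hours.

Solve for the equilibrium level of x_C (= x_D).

Chen's payoff is (85 + 4x_D)x_C − 3x_C².
∂π/∂x_C = 85 + 4x_D − 6x_C = 0, so x_C = 85/6 + (2/3)x_D.
Setting x_C = x_D in the reaction function: x_C = 85/6 + (2/3)x_C, so x_C = (85/6) / (1/3) = 42.5.

42.5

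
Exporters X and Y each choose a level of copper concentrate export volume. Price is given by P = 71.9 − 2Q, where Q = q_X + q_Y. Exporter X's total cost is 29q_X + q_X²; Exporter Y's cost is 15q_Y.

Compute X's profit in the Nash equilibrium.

Exporter X's profit: π = q_X(71.9 − 2(q_X + q_Y)) − 29q_X − q_X².
∂π/∂q_X = 42.9 − 6q_X − 2q_Y = 0, so q_X = 7.15 − (1/3)q_Y.
For Y: ∂π/∂q_Y = 56.9 − 4q_Y − 2q_X = 0 ⇒ q_Y = 14.225 − 0.5q_X.
Plugging q_Y into X's best response: q_X = 7.15 − (1/3)(14.225 − 0.5q_X) ⇒ (5/6)q_X = 289/120, so q_X = 2.89.
Then q_Y = 14.225 − 0.5·2.89 = 12.78.
Price P = 71.9 − 2·15.67 = 40.56.
X's profit: (40.56 − 29)·2.89 − (2.89)² = 25.0563.

25.0563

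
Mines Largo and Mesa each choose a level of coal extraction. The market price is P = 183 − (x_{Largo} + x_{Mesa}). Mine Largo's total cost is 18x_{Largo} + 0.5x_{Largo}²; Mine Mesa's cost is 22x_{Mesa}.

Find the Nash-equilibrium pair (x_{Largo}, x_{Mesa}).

33.8, 63.6

Mine Largo's profit: π = x_{Largo}(183 − (x_{Largo} + x_{Mesa})) − 18x_{Largo} − 0.5x_{Largo}².
∂π/∂x_{Largo} = 165 − 3x_{Largo} − x_{Mesa} = 0, so x_{Largo} = 55 − (1/3)x_{Mesa}.
For Mesa: ∂π/∂x_{Mesa} = 161 − 2x_{Mesa} − x_{Largo} = 0 ⇒ x_{Mesa} = 80.5 − 0.5x_{Largo}.
Plugging x_{Mesa} into Largo's best response: x_{Largo} = 55 − (1/3)(80.5 − 0.5x_{Largo}) ⇒ (5/6)x_{Largo} = 169/6, so x_{Largo} = 33.8.
Then x_{Mesa} = 80.5 − 0.5·33.8 = 63.6.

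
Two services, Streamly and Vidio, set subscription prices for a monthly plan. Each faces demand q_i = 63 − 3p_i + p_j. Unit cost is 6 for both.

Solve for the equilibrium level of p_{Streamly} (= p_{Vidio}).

16.2

Streamly's profit: π = (p_{Streamly} − 6)(63 − 3p_{Streamly} + p_{Vidio}).
∂π/∂p_{Streamly} = 81 − 6p_{Streamly} + p_{Vidio} = 0 ⇒ p_{Streamly} = 13.5 + (1/6)p_{Vidio}.
The game is symmetric, so in equilibrium p_{Vidio} = p_{Streamly}: the reaction function gives (5/6)p_{Streamly} = 13.5, hence p_{Streamly} = 16.2.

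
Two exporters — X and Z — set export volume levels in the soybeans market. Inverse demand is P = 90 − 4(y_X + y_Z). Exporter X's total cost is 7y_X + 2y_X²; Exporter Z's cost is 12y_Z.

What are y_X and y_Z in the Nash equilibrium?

Exporter X's profit: π = y_X(90 − 4(y_X + y_Z)) − 7y_X − 2y_X².
∂π/∂y_X = 83 − 12y_X − 4y_Z = 0, so y_X = 83/12 − (1/3)y_Z.
For Z: ∂π/∂y_Z = 78 − 8y_Z − 4y_X = 0 ⇒ y_Z = 9.75 − 0.5y_X.
Plugging y_Z into X's best response: y_X = 83/12 − (1/3)(9.75 − 0.5y_X) ⇒ (5/6)y_X = 11/3, so y_X = 4.4.
Then y_Z = 9.75 − 0.5·4.4 = 7.55.

4.4, 7.55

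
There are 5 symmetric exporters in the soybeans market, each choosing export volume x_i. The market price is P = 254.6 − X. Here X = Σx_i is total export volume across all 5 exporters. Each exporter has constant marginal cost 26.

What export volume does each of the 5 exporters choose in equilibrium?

38.1

A representative exporter's profit is π_i = x_i(254.6 − X) − 26x_i, with X = x_i + Σ_{j≠i} x_j.
First-order condition: 228.6 − 2x_i − Σ_{j≠i} x_j = 0.
Imposing symmetry (x_j = x for all j) turns Σ_{j≠i} x_j into 4x, so 228.6 = 6x and x = 38.1.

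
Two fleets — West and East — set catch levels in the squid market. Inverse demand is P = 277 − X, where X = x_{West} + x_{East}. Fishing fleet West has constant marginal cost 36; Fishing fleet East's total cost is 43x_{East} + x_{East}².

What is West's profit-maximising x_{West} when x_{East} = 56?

92.5

Fishing fleet West's profit: π = x_{West}(277 − (x_{West} + x_{East})) − 36x_{West}.
∂π/∂x_{West} = 241 − 2x_{West} − x_{East} = 0, so x_{West} = 120.5 − 0.5x_{East}.
At x_{East} = 56: x_{West} = 120.5 − 0.5·56 = 92.5.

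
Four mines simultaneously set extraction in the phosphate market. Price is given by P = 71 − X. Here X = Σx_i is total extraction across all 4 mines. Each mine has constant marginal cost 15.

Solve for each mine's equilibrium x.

11.2

A representative mine's profit is π_i = x_i(71 − X) − 15x_i, with X = x_i + Σ_{j≠i} x_j.
First-order condition: 56 − 2x_i − Σ_{j≠i} x_j = 0.
Imposing symmetry (x_j = x for all j) turns Σ_{j≠i} x_j into 3x, so 56 = 5x and x = 11.2.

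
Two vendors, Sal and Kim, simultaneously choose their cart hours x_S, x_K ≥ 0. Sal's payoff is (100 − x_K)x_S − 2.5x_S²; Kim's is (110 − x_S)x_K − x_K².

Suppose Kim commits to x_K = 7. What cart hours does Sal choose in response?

Expanding Sal's payoff: 100x_S − x_Kx_S − 2.5x_S².
∂π/∂x_S = 100 − x_K − 5x_S = 0, so x_S = 20 − 0.2x_K.
At x_K = 7: x_S = 20 − 0.2·7 = 18.6.

18.6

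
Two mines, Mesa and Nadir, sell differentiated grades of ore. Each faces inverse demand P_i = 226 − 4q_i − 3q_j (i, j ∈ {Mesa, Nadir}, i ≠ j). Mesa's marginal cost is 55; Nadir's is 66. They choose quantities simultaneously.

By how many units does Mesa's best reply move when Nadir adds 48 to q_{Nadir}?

Mine Mesa's profit: π = q_{Mesa}(226 − 4q_{Mesa} − 3q_{Nadir}) − 55q_{Mesa}.
∂π/∂q_{Mesa} = 171 − 8q_{Mesa} − 3q_{Nadir} = 0 ⇒ q_{Mesa} = 21.375 − 0.375q_{Nadir}.
The reaction-function slope is −0.375, so a 48-unit rise in q_{Nadir} moves q_{Mesa} by −0.375 × 48 = −18. Mesa's best response falls — the actions are strategic substitutes.

-18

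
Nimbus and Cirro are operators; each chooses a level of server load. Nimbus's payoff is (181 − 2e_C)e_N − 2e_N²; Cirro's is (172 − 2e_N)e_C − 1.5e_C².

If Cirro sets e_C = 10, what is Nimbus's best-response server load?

40.25

Expanding Nimbus's payoff: 181e_N − 2e_Ce_N − 2e_N².
∂π/∂e_N = 181 − 2e_C − 4e_N = 0, so e_N = 45.25 − 0.5e_C.
At e_C = 10: e_N = 45.25 − 0.5·10 = 40.25.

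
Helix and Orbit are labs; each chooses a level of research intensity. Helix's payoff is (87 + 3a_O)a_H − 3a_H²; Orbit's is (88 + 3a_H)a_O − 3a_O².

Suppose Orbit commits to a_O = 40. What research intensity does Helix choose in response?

34.5

Expanding Helix's payoff: 87a_H + 3a_Oa_H − 3a_H².
∂π/∂a_H = 87 + 3a_O − 6a_H = 0, so a_H = 14.5 + 0.5a_O.
At a_O = 40: a_H = 14.5 + 0.5·40 = 34.5.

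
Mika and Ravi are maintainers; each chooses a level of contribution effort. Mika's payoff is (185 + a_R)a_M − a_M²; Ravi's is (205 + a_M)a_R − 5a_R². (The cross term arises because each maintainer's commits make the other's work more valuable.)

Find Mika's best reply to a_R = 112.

Expanding Mika's payoff: 185a_M + a_Ra_M − a_M².
∂π/∂a_M = 185 + a_R − 2a_M = 0, so a_M = 92.5 + 0.5a_R.
At a_R = 112: a_M = 92.5 + 0.5·112 = 148.5.

148.5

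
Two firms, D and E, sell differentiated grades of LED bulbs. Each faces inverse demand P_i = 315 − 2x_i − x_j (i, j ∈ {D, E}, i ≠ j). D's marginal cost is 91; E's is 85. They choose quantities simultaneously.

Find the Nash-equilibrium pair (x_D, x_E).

44.4, 46.4

Firm D's profit: π = x_D(315 − 2x_D − x_E) − 91x_D.
∂π/∂x_D = 224 − 4x_D − x_E = 0 ⇒ x_D = 56 − 0.25x_E.
Similarly x_E = 57.5 − 0.25x_D.
Substituting the second reaction function into the first: x_D = 56 − 0.25(57.5 − 0.25x_D), which gives 0.9375x_D = 41.625 ⇒ x_D = 44.4.
Then x_E = 57.5 − 0.25·44.4 = 46.4.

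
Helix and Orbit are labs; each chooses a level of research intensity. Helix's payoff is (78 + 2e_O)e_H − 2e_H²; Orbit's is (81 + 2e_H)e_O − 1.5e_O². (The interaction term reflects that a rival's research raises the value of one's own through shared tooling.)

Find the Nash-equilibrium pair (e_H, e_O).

Expanding Helix's payoff: 78e_H + 2e_Oe_H − 2e_H².
∂π/∂e_H = 78 + 2e_O − 4e_H = 0, so e_H = 19.5 + 0.5e_O.
Likewise for Orbit: e_O = 27 + (2/3)e_H.
Substituting the second reaction function into the first: e_H = 19.5 + 0.5(27 + (2/3)e_H), which gives (2/3)e_H = 33 ⇒ e_H = 49.5.
Then e_O = 27 + (2/3)·49.5 = 60.

49.5, 60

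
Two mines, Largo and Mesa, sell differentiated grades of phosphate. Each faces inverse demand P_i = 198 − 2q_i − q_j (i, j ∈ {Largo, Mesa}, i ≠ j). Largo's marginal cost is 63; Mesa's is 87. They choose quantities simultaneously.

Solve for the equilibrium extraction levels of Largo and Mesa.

28.6, 20.6

Mine Largo's profit: π = q_{Largo}(198 − 2q_{Largo} − q_{Mesa}) − 63q_{Largo}.
∂π/∂q_{Largo} = 135 − 4q_{Largo} − q_{Mesa} = 0 ⇒ q_{Largo} = 33.75 − 0.25q_{Mesa}.
Similarly q_{Mesa} = 27.75 − 0.25q_{Largo}.
Substituting the second reaction function into the first: q_{Largo} = 33.75 − 0.25(27.75 − 0.25q_{Largo}), which gives 0.9375q_{Largo} = 26.8125 ⇒ q_{Largo} = 28.6.
Then q_{Mesa} = 27.75 − 0.25·28.6 = 20.6.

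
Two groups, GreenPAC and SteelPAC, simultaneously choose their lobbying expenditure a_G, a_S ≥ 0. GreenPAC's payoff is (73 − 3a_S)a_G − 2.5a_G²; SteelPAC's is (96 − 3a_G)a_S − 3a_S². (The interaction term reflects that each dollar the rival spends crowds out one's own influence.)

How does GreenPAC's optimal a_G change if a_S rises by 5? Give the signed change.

-3

Expanding GreenPAC's payoff: 73a_G − 3a_Sa_G − 2.5a_G².
∂π/∂a_G = 73 − 3a_S − 5a_G = 0, so a_G = 14.6 − 0.6a_S.
The reaction-function slope is −0.6, so a 5-unit rise in a_S moves a_G by −0.6 × 5 = −3. GreenPAC's best response falls — the actions are strategic substitutes.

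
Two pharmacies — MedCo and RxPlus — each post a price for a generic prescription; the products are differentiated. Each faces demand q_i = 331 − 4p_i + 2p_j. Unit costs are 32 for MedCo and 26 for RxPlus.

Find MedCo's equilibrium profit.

7638.76

MedCo's profit: π = (p_{MedCo} − 32)(331 − 4p_{MedCo} + 2p_{RxPlus}).
∂π/∂p_{MedCo} = 459 − 8p_{MedCo} + 2p_{RxPlus} = 0 ⇒ p_{MedCo} = 57.375 + 0.25p_{RxPlus}.
Similarly p_{RxPlus} = 54.375 + 0.25p_{MedCo}.
Substituting the second reaction function into the first: p_{MedCo} = 57.375 + 0.25(54.375 + 0.25p_{MedCo}), which gives 0.9375p_{MedCo} = 2271/32 ⇒ p_{MedCo} = 75.7.
Then p_{RxPlus} = 54.375 + 0.25·75.7 = 73.3.
q_{MedCo} = 331 − 4·75.7 + 2·73.3 = 174.8.
Profit = (75.7 − 32)·174.8 = 7638.76.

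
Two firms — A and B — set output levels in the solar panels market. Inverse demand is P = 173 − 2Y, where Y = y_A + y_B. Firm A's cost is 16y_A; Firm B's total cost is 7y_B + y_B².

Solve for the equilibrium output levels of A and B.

Firm A's profit: π = y_A(173 − 2(y_A + y_B)) − 16y_A.
∂π/∂y_A = 157 − 4y_A − 2y_B = 0, so y_A = 39.25 − 0.5y_B.
For B: ∂π/∂y_B = 166 − 6y_B − 2y_A = 0 ⇒ y_B = 83/3 − (1/3)y_A.
Solving the two reaction functions simultaneously: (1 − (−0.5)(−1/3))y_A = 39.25 − 0.5·(83/3), so (5/6)y_A = 305/12 and y_A = 30.5.
Then y_B = 83/3 − (1/3)·30.5 = 17.5.

30.5, 17.5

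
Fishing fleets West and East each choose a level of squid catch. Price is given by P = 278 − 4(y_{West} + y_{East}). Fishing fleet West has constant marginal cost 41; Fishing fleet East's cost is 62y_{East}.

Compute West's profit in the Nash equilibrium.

1849

Fishing fleet West's profit: π = y_{West}(278 − 4(y_{West} + y_{East})) − 41y_{West}.
∂π/∂y_{West} = 237 − 8y_{West} − 4y_{East} = 0, so y_{West} = 29.625 − 0.5y_{East}.
By the same steps for East: y_{East} = 27 − 0.5y_{West}.
Plugging y_{East} into West's best response: y_{West} = 29.625 − 0.5(27 − 0.5y_{West}) ⇒ 0.75y_{West} = 16.125, so y_{West} = 21.5.
Then y_{East} = 27 − 0.5·21.5 = 16.25.
Price P = 278 − 4·37.75 = 127.
West's profit: (127 − 41)·21.5 = 1849.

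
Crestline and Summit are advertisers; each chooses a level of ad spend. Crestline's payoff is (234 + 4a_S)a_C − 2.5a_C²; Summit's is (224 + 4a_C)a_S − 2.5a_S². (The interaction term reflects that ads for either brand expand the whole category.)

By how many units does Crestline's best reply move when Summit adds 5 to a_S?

4

Expanding Crestline's payoff: 234a_C + 4a_Sa_C − 2.5a_C².
∂π/∂a_C = 234 + 4a_S − 5a_C = 0, so a_C = 46.8 + 0.8a_S.
The reaction-function slope is 0.8, so a 5-unit rise in a_S moves a_C by 0.8 × 5 = 4. Crestline's best response rises — the actions are strategic complements.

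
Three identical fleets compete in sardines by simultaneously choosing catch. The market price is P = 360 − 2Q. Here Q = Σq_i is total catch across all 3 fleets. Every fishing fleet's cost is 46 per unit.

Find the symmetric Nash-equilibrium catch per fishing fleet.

39.25

A representative fishing fleet's profit is π_i = q_i(360 − 2Q) − 46q_i, with Q = q_i + Σ_{j≠i} q_j.
First-order condition: 314 − 4q_i − 2Σ_{j≠i} q_j = 0.
Imposing symmetry (q_j = q for all j) turns Σ_{j≠i} q_j into 2q, so 314 = 8q and q = 39.25.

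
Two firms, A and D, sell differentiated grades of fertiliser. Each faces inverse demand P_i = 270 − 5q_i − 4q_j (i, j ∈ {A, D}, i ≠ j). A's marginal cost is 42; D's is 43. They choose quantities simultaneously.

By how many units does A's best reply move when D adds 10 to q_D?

Firm A's profit: π = q_A(270 − 5q_A − 4q_D) − 42q_A.
∂π/∂q_A = 228 − 10q_A − 4q_D = 0 ⇒ q_A = 22.8 − 0.4q_D.
The reaction-function slope is −0.4, so a 10-unit rise in q_D moves q_A by −0.4 × 10 = −4. A's best response falls — the actions are strategic substitutes.

-4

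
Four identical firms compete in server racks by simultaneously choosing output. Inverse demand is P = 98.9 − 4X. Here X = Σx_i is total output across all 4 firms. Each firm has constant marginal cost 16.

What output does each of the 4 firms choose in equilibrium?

4.145

A representative firm's profit is π_i = x_i(98.9 − 4X) − 16x_i, with X = x_i + Σ_{j≠i} x_j.
First-order condition: 82.9 − 8x_i − 4Σ_{j≠i} x_j = 0.
In a symmetric equilibrium every firm chooses the same x, so Σ_{j≠i} x_j = 3x. The condition becomes 82.9 − 20x = 0, giving x = 82.9/20 = 4.145.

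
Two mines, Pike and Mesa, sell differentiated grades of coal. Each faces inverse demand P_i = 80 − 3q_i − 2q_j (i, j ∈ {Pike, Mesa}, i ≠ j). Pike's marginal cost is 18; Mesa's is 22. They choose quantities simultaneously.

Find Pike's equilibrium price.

42

Mine Pike's profit: π = q_{Pike}(80 − 3q_{Pike} − 2q_{Mesa}) − 18q_{Pike}.
∂π/∂q_{Pike} = 62 − 6q_{Pike} − 2q_{Mesa} = 0 ⇒ q_{Pike} = 31/3 − (1/3)q_{Mesa}.
Similarly q_{Mesa} = 29/3 − (1/3)q_{Pike}.
Solving the two reaction functions simultaneously: (1 − (−1/3)(−1/3))q_{Pike} = 31/3 − (1/3)·(29/3), so (8/9)q_{Pike} = 64/9 and q_{Pike} = 8.
Then q_{Mesa} = 29/3 − (1/3)·8 = 7.
P_{Pike} = 80 − 3·8 − 2·7 = 42.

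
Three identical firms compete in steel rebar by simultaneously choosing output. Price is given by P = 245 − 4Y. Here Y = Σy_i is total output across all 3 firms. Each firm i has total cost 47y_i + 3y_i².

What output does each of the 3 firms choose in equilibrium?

9

A representative firm's profit is π_i = y_i(245 − 4Y) − 47y_i − 3y_i², with Y = y_i + Σ_{j≠i} y_j.
First-order condition: 198 − 14y_i − 4Σ_{j≠i} y_j = 0.
Imposing symmetry (y_j = y for all j) turns Σ_{j≠i} y_j into 2y, so 198 = 22y and y = 9.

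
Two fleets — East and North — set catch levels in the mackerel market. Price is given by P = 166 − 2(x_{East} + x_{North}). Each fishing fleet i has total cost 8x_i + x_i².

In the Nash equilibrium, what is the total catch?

Fishing fleet East's profit: π = x_{East}(166 − 2(x_{East} + x_{North})) − 8x_{East} − x_{East}².
∂π/∂x_{East} = 158 − 6x_{East} − 2x_{North} = 0, so x_{East} = 79/3 − (1/3)x_{North}.
Setting x_{East} = x_{North} in the reaction function: x_{East} = 79/3 − (1/3)x_{East}, so x_{East} = (79/3) / (4/3) = 19.75.
Total catch: 19.75 + 19.75 = 39.5.

39.5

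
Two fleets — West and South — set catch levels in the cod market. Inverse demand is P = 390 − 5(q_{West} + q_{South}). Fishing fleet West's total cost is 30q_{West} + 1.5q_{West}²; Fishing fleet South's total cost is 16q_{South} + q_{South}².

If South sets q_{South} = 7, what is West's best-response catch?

Fishing fleet West's profit: π = q_{West}(390 − 5(q_{West} + q_{South})) − 30q_{West} − 1.5q_{West}².
∂π/∂q_{West} = 360 − 13q_{West} − 5q_{South} = 0, so q_{West} = 360/13 − (5/13)q_{South}.
At q_{South} = 7: q_{West} = 360/13 − (5/13)·7 = 25.

25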